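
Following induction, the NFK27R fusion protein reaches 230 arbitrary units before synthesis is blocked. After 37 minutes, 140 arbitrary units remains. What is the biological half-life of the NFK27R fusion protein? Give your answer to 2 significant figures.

52 minutes

A/A₀ = 140/230 ≈ 0.6087.
n = log₂(1.6429) ≈ 0.71621 half-lives elapsed in 37 minutes.
t½ = 37/0.71621 ≈ 51.661 minutes.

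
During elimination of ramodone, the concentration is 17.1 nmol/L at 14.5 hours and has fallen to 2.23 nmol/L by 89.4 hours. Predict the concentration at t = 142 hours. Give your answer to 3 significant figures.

Over Δt = 89.4 − 14.5 = 74.9 hours, the level fell by a factor of 17.1/2.23 ≈ 7.6682.
n = log₂(7.6682) ≈ 2.9389 half-lives, so t½ = 74.9/2.9389 ≈ 25.486 hours.
From t = 89.4 to t = 142: 2.23 × (1/2)^((142−89.4)/25.486) ≈ 0.53335 nmol/L.

0.533 nmol/L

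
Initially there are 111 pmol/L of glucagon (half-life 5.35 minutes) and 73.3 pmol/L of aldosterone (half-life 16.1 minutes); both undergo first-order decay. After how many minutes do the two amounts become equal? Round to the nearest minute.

5 minutes

Set 111·(1/2)^(t/5.35) = 73.3·(1/2)^(t/16.1).
Taking log₂: log₂(111/73.3) = t·(1/5.35 − 1/16.1).
log₂(1.5143) = 0.59867; 1/5.35 − 1/16.1 = 0.1248.
t = 0.59867 / 0.1248 ≈ 4.7969 minutes.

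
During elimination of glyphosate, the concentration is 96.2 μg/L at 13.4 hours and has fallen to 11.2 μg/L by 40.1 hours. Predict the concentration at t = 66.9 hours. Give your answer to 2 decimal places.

Over Δt = 40.1 − 13.4 = 26.7 hours, the level fell by a factor of 96.2/11.2 ≈ 8.5893.
n = log₂(8.5893) ≈ 3.1025 half-lives, so t½ = 26.7/3.1025 ≈ 8.6059 hours.
From t = 40.1 to t = 66.9: 11.2 × (1/2)^((66.9−40.1)/8.6059) ≈ 1.2935 μg/L.

1.29 μg/L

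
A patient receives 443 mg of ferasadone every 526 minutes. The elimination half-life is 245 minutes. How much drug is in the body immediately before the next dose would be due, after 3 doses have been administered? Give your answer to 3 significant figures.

The 3 doses were given 1578, 1052, 526 minutes ago.
Total = 443·(1/2)^(1578/245) + 443·(1/2)^(1052/245) + 443·(1/2)^(526/245)
      = 5.0995 + 22.585 + 100.03 ≈ 127.71 mg.

128 mg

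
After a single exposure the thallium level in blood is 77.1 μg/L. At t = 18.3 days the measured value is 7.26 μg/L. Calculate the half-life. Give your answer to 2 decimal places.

5.37 days

A/A₀ = 7.26/77.1 ≈ 0.094163.
n = log₂(10.62) ≈ 3.4087 half-lives elapsed in 18.3 days.
t½ = 18.3/3.4087 ≈ 5.3686 days.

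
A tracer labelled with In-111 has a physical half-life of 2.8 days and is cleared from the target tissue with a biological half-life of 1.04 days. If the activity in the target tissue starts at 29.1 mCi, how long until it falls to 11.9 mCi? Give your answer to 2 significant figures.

0.98 days

1/t_eff = 1/t_phys + 1/t_biol = 1/2.8 + 1/1.04 = 1.3187 per day.
t_eff = 2.8 × 1.04 / (2.8 + 1.04) ≈ 0.75833 days.
n = log₂(29.1/11.9) ≈ 1.2901; t = 1.2901 × 0.75833 ≈ 0.97829 days.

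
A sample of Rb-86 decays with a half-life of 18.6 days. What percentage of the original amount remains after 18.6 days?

n = 18.6/18.6 ≈ 1 half-life.
Fraction remaining = (1/2)^1 ≈ 0.5, i.e. 50%.

50%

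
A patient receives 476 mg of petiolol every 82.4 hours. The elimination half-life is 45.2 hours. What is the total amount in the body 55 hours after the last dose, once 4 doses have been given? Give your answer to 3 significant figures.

The 4 doses were given 302.2, 219.8, 137.4, 55 hours ago.
Total = 476·(1/2)^(302.2/45.2) + 476·(1/2)^(219.8/45.2) + 476·(1/2)^(137.4/45.2) + 476·(1/2)^(55/45.2)
      = 4.6235 + 16.359 + 57.88 + 204.79 ≈ 283.65 mg.

284 mg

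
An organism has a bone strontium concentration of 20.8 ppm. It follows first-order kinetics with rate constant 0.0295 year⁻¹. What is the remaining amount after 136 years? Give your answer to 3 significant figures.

0.376 ppm

t½ = ln 2 / λ = 0.69315 / 0.0295 ≈ 23.497 years.
Number of half-lives: n = 136/23.497 ≈ 5.7881.
Remaining = 20.8 × (1/2)^5.7881 = 20.8 × 0.018097 ≈ 0.37642 ppm.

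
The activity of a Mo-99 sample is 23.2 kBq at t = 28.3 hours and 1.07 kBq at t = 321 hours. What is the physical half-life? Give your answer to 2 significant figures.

Over Δt = 321 − 28.3 = 292.7 hours, the level fell by a factor of 23.2/1.07 ≈ 21.682.
n = log₂(21.682) ≈ 4.4384 half-lives, so t½ = 292.7/4.4384 ≈ 65.947 hours.

66 hours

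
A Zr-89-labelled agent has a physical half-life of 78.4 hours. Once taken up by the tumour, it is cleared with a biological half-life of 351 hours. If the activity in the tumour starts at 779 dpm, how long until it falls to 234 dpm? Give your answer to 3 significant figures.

1/t_eff = 1/t_phys + 1/t_biol = 1/78.4 + 1/351 = 0.015604 per hour.
t_eff = 78.4 × 351 / (78.4 + 351) ≈ 64.086 hours.
n = log₂(779/234) ≈ 1.7351; t = 1.7351 × 64.086 ≈ 111.2 hours.

111 hours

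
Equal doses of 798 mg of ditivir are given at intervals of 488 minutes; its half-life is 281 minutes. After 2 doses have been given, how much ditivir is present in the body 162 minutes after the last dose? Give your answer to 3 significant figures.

The 2 doses were given 650, 162 minutes ago.
Total = 798·(1/2)^(650/281) + 798·(1/2)^(162/281)
      = 160.57 + 535.13 ≈ 695.7 mg.

696 mg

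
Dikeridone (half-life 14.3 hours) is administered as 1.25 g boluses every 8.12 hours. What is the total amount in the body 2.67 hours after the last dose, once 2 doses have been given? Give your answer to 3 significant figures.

1.84 g

The 2 doses were given 10.79, 2.67 hours ago.
Total = 1.25·(1/2)^(10.79/14.3) + 1.25·(1/2)^(2.67/14.3)
      = 0.74092 + 1.0983 ≈ 1.8392 g.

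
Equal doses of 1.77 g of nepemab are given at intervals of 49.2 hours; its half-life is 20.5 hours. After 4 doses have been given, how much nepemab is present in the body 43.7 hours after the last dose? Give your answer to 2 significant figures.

The 4 doses were given 191.3, 142.1, 92.9, 43.7 hours ago.
Total = 1.77·(1/2)^(191.3/20.5) + 1.77·(1/2)^(142.1/20.5) + 1.77·(1/2)^(92.9/20.5) + 1.77·(1/2)^(43.7/20.5)
      = 0.0027469 + 0.014498 + 0.076523 + 0.40389 ≈ 0.49766 g.

0.50 g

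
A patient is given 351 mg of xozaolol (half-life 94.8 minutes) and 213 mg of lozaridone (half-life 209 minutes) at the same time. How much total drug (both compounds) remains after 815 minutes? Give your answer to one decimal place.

15.2 mg

xozaolol: 351 × (1/2)^(815/94.8) = 351 × (1/2)^8.597 ≈ 0.90644 mg.
lozaridone: 213 × (1/2)^(815/209) = 213 × (1/2)^3.8995 ≈ 14.273 mg.
Total = 0.90644 + 14.273 ≈ 15.179 mg.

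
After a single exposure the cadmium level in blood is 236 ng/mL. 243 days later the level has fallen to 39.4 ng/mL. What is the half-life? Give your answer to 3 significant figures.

94.1 days

A/A₀ = 39.4/236 ≈ 0.16695.
n = log₂(5.9898) ≈ 2.5825 half-lives elapsed in 243 days.
t½ = 243/2.5825 ≈ 94.094 days.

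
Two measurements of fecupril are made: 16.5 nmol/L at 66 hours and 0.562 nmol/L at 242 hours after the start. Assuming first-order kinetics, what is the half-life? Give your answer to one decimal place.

Over Δt = 242 − 66 = 176 hours, the level fell by a factor of 16.5/0.562 ≈ 29.359.
n = log₂(29.359) ≈ 4.8758 half-lives, so t½ = 176/4.8758 ≈ 36.097 hours.

36.1 hours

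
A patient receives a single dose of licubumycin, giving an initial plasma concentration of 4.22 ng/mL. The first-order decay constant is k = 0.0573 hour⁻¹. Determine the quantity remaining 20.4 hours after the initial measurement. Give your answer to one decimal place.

t½ = ln 2 / k = 0.69315 / 0.0573 ≈ 12.097 hours.
Number of half-lives: n = 20.4/12.097 ≈ 1.6864.
Remaining = 4.22 × (1/2)^1.6864 = 4.22 × 0.3107 ≈ 1.3112 ng/mL.

1.3 ng/mL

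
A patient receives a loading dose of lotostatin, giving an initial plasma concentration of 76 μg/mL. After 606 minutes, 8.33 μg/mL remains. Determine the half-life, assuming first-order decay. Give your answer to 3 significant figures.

A/A₀ = 8.33/76 ≈ 0.10961.
n = log₂(9.1236) ≈ 3.1896 half-lives elapsed in 606 minutes.
t½ = 606/3.1896 ≈ 189.99 minutes.

190 minutes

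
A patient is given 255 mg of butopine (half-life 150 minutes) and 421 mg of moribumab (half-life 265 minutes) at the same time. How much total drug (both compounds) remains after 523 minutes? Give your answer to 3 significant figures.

butopine: 255 × (1/2)^(523/150) = 255 × (1/2)^3.4867 ≈ 22.748 mg.
moribumab: 421 × (1/2)^(523/265) = 421 × (1/2)^1.9736 ≈ 107.19 mg.
Total = 22.748 + 107.19 ≈ 129.94 mg.

130 mg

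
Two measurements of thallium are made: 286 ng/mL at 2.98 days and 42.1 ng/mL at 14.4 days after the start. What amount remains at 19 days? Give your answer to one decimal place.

19.5 ng/mL

Over Δt = 14.4 − 2.98 = 11.42 days, the level fell by a factor of 286/42.1 ≈ 6.7933.
n = log₂(6.7933) ≈ 2.7641 half-lives, so t½ = 11.42/2.7641 ≈ 4.1315 days.
From t = 14.4 to t = 19: 42.1 × (1/2)^((19−14.4)/4.1315) ≈ 19.459 ng/mL.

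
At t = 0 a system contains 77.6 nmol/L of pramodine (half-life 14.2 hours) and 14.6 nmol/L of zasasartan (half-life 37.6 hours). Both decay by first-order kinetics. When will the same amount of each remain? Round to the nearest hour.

Set 77.6·(1/2)^(t/14.2) = 14.6·(1/2)^(t/37.6).
Taking log₂: log₂(77.6/14.6) = t·(1/14.2 − 1/37.6).
log₂(5.3151) = 2.4101; 1/14.2 − 1/37.6 = 0.043827.
t = 2.4101 / 0.043827 ≈ 54.991 hours.

55 hours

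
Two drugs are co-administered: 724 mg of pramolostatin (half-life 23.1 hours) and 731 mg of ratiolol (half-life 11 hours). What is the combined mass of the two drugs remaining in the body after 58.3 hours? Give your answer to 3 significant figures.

144 mg

pramolostatin: 724 × (1/2)^(58.3/23.1) = 724 × (1/2)^2.5238 ≈ 125.89 mg.
ratiolol: 731 × (1/2)^(58.3/11) = 731 × (1/2)^5.3 ≈ 18.555 mg.
Total = 125.89 + 18.555 ≈ 144.45 mg.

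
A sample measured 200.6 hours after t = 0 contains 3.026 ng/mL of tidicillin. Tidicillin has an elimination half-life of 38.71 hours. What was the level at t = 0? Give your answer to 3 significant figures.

Number of half-lives elapsed: n = 200.6/38.71 ≈ 5.1821.
A₀ = A × 2^n = 3.026 × 2^5.1821 = 3.026 × 36.306 ≈ 109.86 ng/mL.

110 ng/mL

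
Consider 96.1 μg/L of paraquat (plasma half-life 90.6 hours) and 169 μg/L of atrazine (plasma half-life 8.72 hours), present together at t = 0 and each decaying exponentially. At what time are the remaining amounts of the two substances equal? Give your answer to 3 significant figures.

Set 96.1·(1/2)^(t/90.6) = 169·(1/2)^(t/8.72).
Taking log₂: log₂(96.1/169) = t·(1/90.6 − 1/8.72).
log₂(0.56864) = -0.81441; 1/90.6 − 1/8.72 = -0.10364.
t = -0.81441 / -0.10364 ≈ 7.858 hours.

7.86 hours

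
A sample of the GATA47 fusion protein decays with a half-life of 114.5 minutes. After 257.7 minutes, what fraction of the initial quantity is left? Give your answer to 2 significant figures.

n = 257.7/114.5 ≈ 2.2507 half-lives.
Fraction remaining = (1/2)^2.2507 ≈ 0.21013.

0.21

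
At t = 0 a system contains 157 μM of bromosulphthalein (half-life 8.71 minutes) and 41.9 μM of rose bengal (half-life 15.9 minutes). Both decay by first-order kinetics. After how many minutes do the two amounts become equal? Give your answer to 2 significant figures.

37 minutes

Set 157·(1/2)^(t/8.71) = 41.9·(1/2)^(t/15.9).
Taking log₂: log₂(157/41.9) = t·(1/8.71 − 1/15.9).
log₂(3.747) = 1.9057; 1/8.71 − 1/15.9 = 0.051917.
t = 1.9057 / 0.051917 ≈ 36.707 minutes.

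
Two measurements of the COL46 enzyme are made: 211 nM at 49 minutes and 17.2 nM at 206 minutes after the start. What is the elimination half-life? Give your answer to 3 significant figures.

Over Δt = 206 − 49 = 157 minutes, the level fell by a factor of 211/17.2 ≈ 12.267.
n = log₂(12.267) ≈ 3.6168 half-lives, so t½ = 157/3.6168 ≈ 43.409 minutes.

43.4 minutes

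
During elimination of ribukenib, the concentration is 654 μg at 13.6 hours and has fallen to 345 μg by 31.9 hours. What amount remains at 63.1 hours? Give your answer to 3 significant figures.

Over Δt = 31.9 − 13.6 = 18.3 hours, the level fell by a factor of 654/345 ≈ 1.8957.
n = log₂(1.8957) ≈ 0.92269 half-lives, so t½ = 18.3/0.92269 ≈ 19.833 hours.
From t = 31.9 to t = 63.1: 345 × (1/2)^((63.1−31.9)/19.833) ≈ 115.95 μg.

116 μg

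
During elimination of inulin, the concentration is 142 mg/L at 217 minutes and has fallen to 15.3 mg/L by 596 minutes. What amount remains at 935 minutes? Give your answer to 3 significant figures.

2.09 mg/L

Over Δt = 596 − 217 = 379 minutes, the level fell by a factor of 142/15.3 ≈ 9.281.
n = log₂(9.281) ≈ 3.2143 half-lives, so t½ = 379/3.2143 ≈ 117.91 minutes.
From t = 596 to t = 935: 15.3 × (1/2)^((935−596)/117.91) ≈ 2.0855 mg/L.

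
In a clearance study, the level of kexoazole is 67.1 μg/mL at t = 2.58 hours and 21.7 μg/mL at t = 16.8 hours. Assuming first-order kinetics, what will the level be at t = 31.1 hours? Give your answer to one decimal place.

Over Δt = 16.8 − 2.58 = 14.22 hours, the level fell by a factor of 67.1/21.7 ≈ 3.0922.
n = log₂(3.0922) ≈ 1.6286 half-lives, so t½ = 14.22/1.6286 ≈ 8.7313 hours.
From t = 16.8 to t = 31.1: 21.7 × (1/2)^((31.1−16.8)/8.7313) ≈ 6.9733 μg/mL.

7.0 μg/mL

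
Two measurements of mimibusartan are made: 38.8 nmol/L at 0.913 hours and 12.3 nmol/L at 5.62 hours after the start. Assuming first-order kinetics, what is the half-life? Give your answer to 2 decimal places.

2.84 hours

Over Δt = 5.62 − 0.913 = 4.707 hours, the level fell by a factor of 38.8/12.3 ≈ 3.1545.
n = log₂(3.1545) ≈ 1.6574 half-lives, so t½ = 4.707/1.6574 ≈ 2.84 hours.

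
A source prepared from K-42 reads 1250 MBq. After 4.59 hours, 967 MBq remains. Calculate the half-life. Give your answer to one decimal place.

12.4 hours

A/A₀ = 967/1250 ≈ 0.7736.
n = log₂(1.2927) ≈ 0.37034 half-lives elapsed in 4.59 hours.
t½ = 4.59/0.37034 ≈ 12.394 hours.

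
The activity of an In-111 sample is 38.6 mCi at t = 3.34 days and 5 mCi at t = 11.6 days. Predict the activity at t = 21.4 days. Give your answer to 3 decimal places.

0.442 mCi

Over Δt = 11.6 − 3.34 = 8.26 days, the level fell by a factor of 38.6/5 ≈ 7.72.
n = log₂(7.72) ≈ 2.9486 half-lives, so t½ = 8.26/2.9486 ≈ 2.8013 days.
From t = 11.6 to t = 21.4: 5 × (1/2)^((21.4−11.6)/2.8013) ≈ 0.44245 mCi.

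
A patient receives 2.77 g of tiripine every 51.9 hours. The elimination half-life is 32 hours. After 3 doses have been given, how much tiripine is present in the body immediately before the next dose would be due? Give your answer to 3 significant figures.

The 3 doses were given 155.7, 103.8, 51.9 hours ago.
Total = 2.77·(1/2)^(155.7/32) + 2.77·(1/2)^(103.8/32) + 2.77·(1/2)^(51.9/32)
      = 0.095012 + 0.29242 + 0.90001 ≈ 1.2874 g.

1.29 g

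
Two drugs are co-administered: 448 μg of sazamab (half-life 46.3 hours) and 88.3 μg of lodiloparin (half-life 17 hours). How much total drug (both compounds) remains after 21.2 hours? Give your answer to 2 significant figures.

sazamab: 448 × (1/2)^(21.2/46.3) = 448 × (1/2)^0.45788 ≈ 326.17 μg.
lodiloparin: 88.3 × (1/2)^(21.2/17) = 88.3 × (1/2)^1.2471 ≈ 37.201 μg.
Total = 326.17 + 37.201 ≈ 363.37 μg.

360 μg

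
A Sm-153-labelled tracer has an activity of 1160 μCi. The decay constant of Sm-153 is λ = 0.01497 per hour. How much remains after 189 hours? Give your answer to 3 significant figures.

68.5 μCi

t½ = ln 2 / λ = 0.69315 / 0.01497 ≈ 46.302 hours.
Number of half-lives: n = 189/46.302 ≈ 4.0819.
Remaining = 1160 × (1/2)^4.0819 = 1160 × 0.059052 ≈ 68.501 μCi.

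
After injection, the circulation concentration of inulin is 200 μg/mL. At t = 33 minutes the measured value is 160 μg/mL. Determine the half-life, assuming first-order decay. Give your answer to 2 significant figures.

A/A₀ = 160/200 ≈ 0.8.
n = log₂(1.25) ≈ 0.32193 half-lives elapsed in 33 minutes.
t½ = 33/0.32193 ≈ 102.51 minutes.

100 minutes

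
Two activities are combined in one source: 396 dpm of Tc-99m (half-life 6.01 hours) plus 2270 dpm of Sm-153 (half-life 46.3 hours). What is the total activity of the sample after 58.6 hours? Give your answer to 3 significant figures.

Tc-99m: 396 × (1/2)^(58.6/6.01) = 396 × (1/2)^9.7504 ≈ 0.45976 dpm.
Sm-153: 2270 × (1/2)^(58.6/46.3) = 2270 × (1/2)^1.2657 ≈ 944.11 dpm.
Total = 0.45976 + 944.11 ≈ 944.57 dpm.

945 dpm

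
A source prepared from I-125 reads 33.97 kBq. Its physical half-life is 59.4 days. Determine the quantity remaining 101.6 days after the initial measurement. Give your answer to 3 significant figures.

Number of half-lives: n = 101.6/59.4 ≈ 1.7104.
Remaining = 33.97 × (1/2)^1.7104 = 33.97 × 0.30557 ≈ 10.38 kBq.

10.4 kBq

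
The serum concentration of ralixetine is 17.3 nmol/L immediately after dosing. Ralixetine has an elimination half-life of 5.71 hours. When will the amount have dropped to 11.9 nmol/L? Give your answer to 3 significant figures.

3.08 hours

Fraction remaining = 11.9/17.3 ≈ 0.68786.
n = log₂(17.3/11.9) = ln(1.4538)/ln 2 ≈ 0.53981 half-lives.
t = n × t½ = 0.53981 × 5.71 ≈ 3.0823 hours.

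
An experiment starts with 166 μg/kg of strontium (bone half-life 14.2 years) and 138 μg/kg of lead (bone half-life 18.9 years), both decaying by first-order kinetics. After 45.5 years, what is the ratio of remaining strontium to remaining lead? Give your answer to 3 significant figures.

0.692

strontium: 166 × (1/2)^(45.5/14.2) = 166 × (1/2)^3.2042 ≈ 18.011 μg/kg.
lead: 138 × (1/2)^(45.5/18.9) = 138 × (1/2)^2.4074 ≈ 26.012 μg/kg.
Ratio ≈ 18.011 / 26.012 ≈ 0.69241.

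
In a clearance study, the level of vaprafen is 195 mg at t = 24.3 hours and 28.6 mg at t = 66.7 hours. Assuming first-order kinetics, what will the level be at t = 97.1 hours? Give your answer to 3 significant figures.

Over Δt = 66.7 − 24.3 = 42.4 hours, the level fell by a factor of 195/28.6 ≈ 6.8182.
n = log₂(6.8182) ≈ 2.7694 half-lives, so t½ = 42.4/2.7694 ≈ 15.31 hours.
From t = 66.7 to t = 97.1: 28.6 × (1/2)^((97.1−66.7)/15.31) ≈ 7.2217 mg.

7.22 mg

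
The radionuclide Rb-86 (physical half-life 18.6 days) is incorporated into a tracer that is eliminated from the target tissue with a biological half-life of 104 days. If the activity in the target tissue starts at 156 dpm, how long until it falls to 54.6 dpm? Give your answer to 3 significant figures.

23.9 days

1/t_eff = 1/t_phys + 1/t_biol = 1/18.6 + 1/104 = 0.063379 per day.
t_eff = 18.6 × 104 / (18.6 + 104) ≈ 15.778 days.
n = log₂(156/54.6) ≈ 1.5146; t = 1.5146 × 15.778 ≈ 23.897 days.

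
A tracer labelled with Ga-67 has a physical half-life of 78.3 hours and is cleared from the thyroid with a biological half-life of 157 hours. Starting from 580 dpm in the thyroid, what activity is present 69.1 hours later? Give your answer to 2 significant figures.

230 dpm

1/t_eff = 1/t_phys + 1/t_biol = 1/78.3 + 1/157 = 0.019141 per hour.
t_eff = 78.3 × 157 / (78.3 + 157) ≈ 52.244 hours.
Remaining = 580 × (1/2)^(69.1/52.244) = 580 × (1/2)^1.3226 ≈ 231.89 dpm.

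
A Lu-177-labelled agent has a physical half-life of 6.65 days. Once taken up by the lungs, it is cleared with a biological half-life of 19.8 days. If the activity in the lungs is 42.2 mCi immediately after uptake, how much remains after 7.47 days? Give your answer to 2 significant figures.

15 mCi

1/t_eff = 1/t_phys + 1/t_biol = 1/6.65 + 1/19.8 = 0.20088 per day.
t_eff = 6.65 × 19.8 / (6.65 + 19.8) ≈ 4.9781 days.
Remaining = 42.2 × (1/2)^(7.47/4.9781) = 42.2 × (1/2)^1.5006 ≈ 14.914 mCi.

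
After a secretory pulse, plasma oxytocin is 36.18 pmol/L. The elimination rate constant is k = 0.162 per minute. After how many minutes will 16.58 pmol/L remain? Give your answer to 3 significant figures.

t½ = ln 2 / k = 0.69315 / 0.162 ≈ 4.2787 minutes.
Fraction remaining = 16.58/36.18 ≈ 0.45826.
n = log₂(36.18/16.58) = ln(2.1821)/ln 2 ≈ 1.1257 half-lives.
t = n × t½ = 1.1257 × 4.2787 ≈ 4.8167 minutes.

4.82 minutes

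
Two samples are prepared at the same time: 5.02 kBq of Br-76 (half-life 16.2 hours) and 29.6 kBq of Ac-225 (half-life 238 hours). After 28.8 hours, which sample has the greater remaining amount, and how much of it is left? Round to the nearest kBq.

Ac-225, 27 kBq

Br-76: 5.02 × (1/2)^1.7778 ≈ 1.464 kBq.
Ac-225: 29.6 × (1/2)^0.12101 ≈ 27.219 kBq.
Ac-225 has more remaining, at ≈ 27.219 kBq.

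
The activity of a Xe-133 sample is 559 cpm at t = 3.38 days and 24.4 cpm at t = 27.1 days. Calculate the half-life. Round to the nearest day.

5 days

Over Δt = 27.1 − 3.38 = 23.72 days, the level fell by a factor of 559/24.4 ≈ 22.91.
n = log₂(22.91) ≈ 4.5179 half-lives, so t½ = 23.72/4.5179 ≈ 5.2502 days.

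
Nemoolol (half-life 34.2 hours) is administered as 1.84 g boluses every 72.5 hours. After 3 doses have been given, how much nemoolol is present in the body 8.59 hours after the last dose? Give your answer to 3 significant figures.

1.98 g

The 3 doses were given 153.59, 81.09, 8.59 hours ago.
Total = 1.84·(1/2)^(153.59/34.2) + 1.84·(1/2)^(81.09/34.2) + 1.84·(1/2)^(8.59/34.2)
      = 0.08183 + 0.35568 + 1.546 ≈ 1.9835 g.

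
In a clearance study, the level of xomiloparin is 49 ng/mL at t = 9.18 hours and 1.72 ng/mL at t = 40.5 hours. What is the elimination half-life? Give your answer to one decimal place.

6.5 hours

Over Δt = 40.5 − 9.18 = 31.32 hours, the level fell by a factor of 49/1.72 ≈ 28.488.
n = log₂(28.488) ≈ 4.8323 half-lives, so t½ = 31.32/4.8323 ≈ 6.4814 hours.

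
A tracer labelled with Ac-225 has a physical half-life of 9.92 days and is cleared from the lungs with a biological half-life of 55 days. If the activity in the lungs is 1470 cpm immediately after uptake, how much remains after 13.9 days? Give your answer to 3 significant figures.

1/t_eff = 1/t_phys + 1/t_biol = 1/9.92 + 1/55 = 0.11899 per day.
t_eff = 9.92 × 55 / (9.92 + 55) ≈ 8.4042 days.
Remaining = 1470 × (1/2)^(13.9/8.4042) = 1470 × (1/2)^1.6539 ≈ 467.12 cpm.

467 cpm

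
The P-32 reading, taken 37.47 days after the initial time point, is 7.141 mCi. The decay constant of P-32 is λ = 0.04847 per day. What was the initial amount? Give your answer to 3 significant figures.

t½ = ln 2 / λ = 0.69315 / 0.04847 ≈ 14.301 days.
Number of half-lives elapsed: n = 37.47/14.301 ≈ 2.6202.
A₀ = A × 2^n = 7.141 × 2^2.6202 = 7.141 × 6.1483 ≈ 43.905 mCi.

43.9 mCi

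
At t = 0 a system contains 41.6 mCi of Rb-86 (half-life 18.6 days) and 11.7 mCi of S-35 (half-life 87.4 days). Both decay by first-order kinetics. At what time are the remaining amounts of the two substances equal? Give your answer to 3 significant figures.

Set 41.6·(1/2)^(t/18.6) = 11.7·(1/2)^(t/87.4).
Taking log₂: log₂(41.6/11.7) = t·(1/18.6 − 1/87.4).
log₂(3.5556) = 1.8301; 1/18.6 − 1/87.4 = 0.042322.
t = 1.8301 / 0.042322 ≈ 43.242 days.

43.2 days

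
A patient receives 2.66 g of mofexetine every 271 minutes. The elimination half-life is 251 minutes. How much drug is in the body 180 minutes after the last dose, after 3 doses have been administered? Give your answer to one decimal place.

2.7 g

The 3 doses were given 722, 451, 180 minutes ago.
Total = 2.66·(1/2)^(722/251) + 2.66·(1/2)^(451/251) + 2.66·(1/2)^(180/251)
      = 0.36222 + 0.76557 + 1.6181 ≈ 2.7459 g.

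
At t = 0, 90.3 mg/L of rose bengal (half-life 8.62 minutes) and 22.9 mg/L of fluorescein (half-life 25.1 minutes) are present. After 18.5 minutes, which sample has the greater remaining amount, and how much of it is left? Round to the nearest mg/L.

rose bengal, 20 mg/L

rose bengal: 90.3 × (1/2)^2.1462 ≈ 20.4 mg/L.
fluorescein: 22.9 × (1/2)^0.73705 ≈ 13.739 mg/L.
Rose bengal has more remaining, at ≈ 20.4 mg/L.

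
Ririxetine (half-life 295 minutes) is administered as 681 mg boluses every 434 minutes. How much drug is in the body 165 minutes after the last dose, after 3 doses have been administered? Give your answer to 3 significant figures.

The 3 doses were given 1033, 599, 165 minutes ago.
Total = 681·(1/2)^(1033/295) + 681·(1/2)^(599/295) + 681·(1/2)^(165/295)
      = 60.122 + 166.69 + 462.14 ≈ 688.95 mg.

689 mg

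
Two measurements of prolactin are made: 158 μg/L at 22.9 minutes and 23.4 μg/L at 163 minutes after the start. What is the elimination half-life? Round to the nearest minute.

51 minutes

Over Δt = 163 − 22.9 = 140.1 minutes, the level fell by a factor of 158/23.4 ≈ 6.7521.
n = log₂(6.7521) ≈ 2.7553 half-lives, so t½ = 140.1/2.7553 ≈ 50.847 minutes.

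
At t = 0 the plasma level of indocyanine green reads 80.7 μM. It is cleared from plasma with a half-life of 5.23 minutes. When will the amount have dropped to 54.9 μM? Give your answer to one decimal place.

Fraction remaining = 54.9/80.7 ≈ 0.6803.
n = log₂(80.7/54.9) = ln(1.4699)/ln 2 ≈ 0.55576 half-lives.
t = n × t½ = 0.55576 × 5.23 ≈ 2.9066 minutes.

2.9 minutes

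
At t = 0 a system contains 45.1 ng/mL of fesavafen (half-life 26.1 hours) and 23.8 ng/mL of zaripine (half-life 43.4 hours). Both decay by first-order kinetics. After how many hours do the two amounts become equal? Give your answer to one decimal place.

Set 45.1·(1/2)^(t/26.1) = 23.8·(1/2)^(t/43.4).
Taking log₂: log₂(45.1/23.8) = t·(1/26.1 − 1/43.4).
log₂(1.895) = 0.92217; 1/26.1 − 1/43.4 = 0.015273.
t = 0.92217 / 0.015273 ≈ 60.38 hours.

60.4 hours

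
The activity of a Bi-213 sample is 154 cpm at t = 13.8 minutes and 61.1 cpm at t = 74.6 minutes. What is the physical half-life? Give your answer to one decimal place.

45.6 minutes

Over Δt = 74.6 − 13.8 = 60.8 minutes, the level fell by a factor of 154/61.1 ≈ 2.5205.
n = log₂(2.5205) ≈ 1.3337 half-lives, so t½ = 60.8/1.3337 ≈ 45.588 minutes.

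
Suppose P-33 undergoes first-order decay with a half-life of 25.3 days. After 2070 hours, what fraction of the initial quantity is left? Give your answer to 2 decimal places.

0.09

2070 hours = 86.25 days.
n = 86.25/25.3 ≈ 3.4091 half-lives.
Fraction remaining = (1/2)^3.4091 ≈ 0.094137.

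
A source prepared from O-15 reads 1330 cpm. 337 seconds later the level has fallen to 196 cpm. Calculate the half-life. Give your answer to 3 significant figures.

122 seconds

A/A₀ = 196/1330 ≈ 0.14737.
n = log₂(6.7857) ≈ 2.7625 half-lives elapsed in 337 seconds.
t½ = 337/2.7625 ≈ 121.99 seconds.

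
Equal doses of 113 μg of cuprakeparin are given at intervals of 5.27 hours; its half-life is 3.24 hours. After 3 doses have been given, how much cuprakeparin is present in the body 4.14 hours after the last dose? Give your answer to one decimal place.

The 3 doses were given 14.68, 9.41, 4.14 hours ago.
Total = 113·(1/2)^(14.68/3.24) + 113·(1/2)^(9.41/3.24) + 113·(1/2)^(4.14/3.24)
      = 4.8882 + 15.094 + 46.605 ≈ 66.586 μg.

66.6 μg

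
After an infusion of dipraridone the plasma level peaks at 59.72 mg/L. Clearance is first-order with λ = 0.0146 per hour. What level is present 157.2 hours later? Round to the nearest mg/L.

t½ = ln 2 / λ = 0.69315 / 0.0146 ≈ 47.476 hours.
Number of half-lives: n = 157.2/47.476 ≈ 3.3112.
Remaining = 59.72 × (1/2)^3.3112 = 59.72 × 0.10075 ≈ 6.0167 mg/L.

6 mg/L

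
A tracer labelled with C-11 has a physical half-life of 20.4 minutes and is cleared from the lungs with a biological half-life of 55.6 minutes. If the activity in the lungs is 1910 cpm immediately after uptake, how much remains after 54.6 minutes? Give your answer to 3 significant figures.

151 cpm

1/t_eff = 1/t_phys + 1/t_biol = 1/20.4 + 1/55.6 = 0.067005 per minute.
t_eff = 20.4 × 55.6 / (20.4 + 55.6) ≈ 14.924 minutes.
Remaining = 1910 × (1/2)^(54.6/14.924) = 1910 × (1/2)^3.6585 ≈ 151.26 cpm.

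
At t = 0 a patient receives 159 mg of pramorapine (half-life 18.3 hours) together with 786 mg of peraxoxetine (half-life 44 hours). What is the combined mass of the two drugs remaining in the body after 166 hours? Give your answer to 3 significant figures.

pramorapine: 159 × (1/2)^(166/18.3) = 159 × (1/2)^9.071 ≈ 0.29563 mg.
peraxoxetine: 786 × (1/2)^(166/44) = 786 × (1/2)^3.7727 ≈ 57.507 mg.
Total = 0.29563 + 57.507 ≈ 57.802 mg.

57.8 mg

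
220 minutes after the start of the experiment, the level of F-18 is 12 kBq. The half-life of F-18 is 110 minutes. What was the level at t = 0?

Number of half-lives elapsed: n = 220/110 ≈ 2.
A₀ = A × 2^n = 12 × 2^2 = 12 × 4 ≈ 48 kBq.

48 kBq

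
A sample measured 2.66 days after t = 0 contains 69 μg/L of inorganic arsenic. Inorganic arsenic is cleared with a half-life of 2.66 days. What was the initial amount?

Number of half-lives elapsed: n = 2.66/2.66 ≈ 1.
A₀ = A × 2^n = 69 × 2^1 = 69 × 2 ≈ 138 μg/L.

138 μg/L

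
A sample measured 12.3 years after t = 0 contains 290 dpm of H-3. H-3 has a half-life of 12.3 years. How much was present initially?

580 dpm

Number of half-lives elapsed: n = 12.3/12.3 ≈ 1.
A₀ = A × 2^n = 290 × 2^1 = 290 × 2 ≈ 580 dpm.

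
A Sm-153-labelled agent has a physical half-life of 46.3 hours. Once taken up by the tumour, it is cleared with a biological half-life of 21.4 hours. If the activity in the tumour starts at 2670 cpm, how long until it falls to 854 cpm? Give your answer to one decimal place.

1/t_eff = 1/t_phys + 1/t_biol = 1/46.3 + 1/21.4 = 0.068327 per hour.
t_eff = 46.3 × 21.4 / (46.3 + 21.4) ≈ 14.635 hours.
n = log₂(2670/854) ≈ 1.6445; t = 1.6445 × 14.635 ≈ 24.068 hours.

24.1 hours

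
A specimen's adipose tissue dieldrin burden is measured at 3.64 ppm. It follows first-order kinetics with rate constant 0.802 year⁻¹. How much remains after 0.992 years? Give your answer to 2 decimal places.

1.64 ppm

t½ = ln 2 / k = 0.69315 / 0.802 ≈ 0.86427 years.
Number of half-lives: n = 0.992/0.86427 ≈ 1.1478.
Remaining = 3.64 × (1/2)^1.1478 = 3.64 × 0.45132 ≈ 1.6428 ppm.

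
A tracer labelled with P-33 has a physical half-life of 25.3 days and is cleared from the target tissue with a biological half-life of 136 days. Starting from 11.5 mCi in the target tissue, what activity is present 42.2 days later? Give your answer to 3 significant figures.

2.92 mCi

1/t_eff = 1/t_phys + 1/t_biol = 1/25.3 + 1/136 = 0.046879 per day.
t_eff = 25.3 × 136 / (25.3 + 136) ≈ 21.332 days.
Remaining = 11.5 × (1/2)^(42.2/21.332) = 11.5 × (1/2)^1.9783 ≈ 2.9186 mCi.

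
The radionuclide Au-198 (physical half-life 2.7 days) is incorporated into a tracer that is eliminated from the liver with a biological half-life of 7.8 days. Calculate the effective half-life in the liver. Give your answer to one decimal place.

2.0 days

1/t_eff = 1/t_phys + 1/t_biol = 1/2.7 + 1/7.8 = 0.49858 per day.
t_eff = 2.7 × 7.8 / (2.7 + 7.8) ≈ 2.0057 days.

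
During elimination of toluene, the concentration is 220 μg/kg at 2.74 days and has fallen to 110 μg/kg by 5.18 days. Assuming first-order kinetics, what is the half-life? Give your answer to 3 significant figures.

Over Δt = 5.18 − 2.74 = 2.44 days, the level fell by a factor of 220/110 ≈ 2.
n = log₂(2) ≈ 1 half-lives, so t½ = 2.44/1 ≈ 2.44 days.

2.44 days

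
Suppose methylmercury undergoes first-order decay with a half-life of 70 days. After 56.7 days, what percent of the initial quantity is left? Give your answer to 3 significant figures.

n = 56.7/70 ≈ 0.81 half-lives.
Fraction remaining = (1/2)^0.81 ≈ 0.57038, i.e. 57.038%.

57.0%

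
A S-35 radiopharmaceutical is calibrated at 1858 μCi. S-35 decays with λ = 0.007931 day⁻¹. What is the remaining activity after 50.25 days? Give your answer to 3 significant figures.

1250 μCi

t½ = ln 2 / λ = 0.69315 / 0.007931 ≈ 87.397 days.
Number of half-lives: n = 50.25/87.397 ≈ 0.57496.
Remaining = 1858 × (1/2)^0.57496 = 1858 × 0.6713 ≈ 1247.3 μCi.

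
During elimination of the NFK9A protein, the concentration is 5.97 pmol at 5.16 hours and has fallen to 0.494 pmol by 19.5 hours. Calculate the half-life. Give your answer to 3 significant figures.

3.99 hours

Over Δt = 19.5 − 5.16 = 14.34 hours, the level fell by a factor of 5.97/0.494 ≈ 12.085.
n = log₂(12.085) ≈ 3.5951 half-lives, so t½ = 14.34/3.5951 ≈ 3.9887 hours.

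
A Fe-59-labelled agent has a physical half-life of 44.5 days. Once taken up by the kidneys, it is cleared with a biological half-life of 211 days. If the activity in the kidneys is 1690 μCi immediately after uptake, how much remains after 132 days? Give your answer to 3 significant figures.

140 μCi

1/t_eff = 1/t_phys + 1/t_biol = 1/44.5 + 1/211 = 0.027211 per day.
t_eff = 44.5 × 211 / (44.5 + 211) ≈ 36.75 days.
Remaining = 1690 × (1/2)^(132/36.75) = 1690 × (1/2)^3.5919 ≈ 140.16 μCi.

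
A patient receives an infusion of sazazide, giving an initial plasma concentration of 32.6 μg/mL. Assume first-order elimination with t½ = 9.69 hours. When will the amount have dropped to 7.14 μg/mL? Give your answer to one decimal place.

21.2 hours

Fraction remaining = 7.14/32.6 ≈ 0.21902.
n = log₂(32.6/7.14) = ln(4.5658)/ln 2 ≈ 2.1909 half-lives.
t = n × t½ = 2.1909 × 9.69 ≈ 21.23 hours.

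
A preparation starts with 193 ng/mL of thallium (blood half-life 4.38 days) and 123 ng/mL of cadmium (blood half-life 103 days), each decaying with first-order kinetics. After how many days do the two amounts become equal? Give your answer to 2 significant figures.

3.0 days

Set 193·(1/2)^(t/4.38) = 123·(1/2)^(t/103).
Taking log₂: log₂(193/123) = t·(1/4.38 − 1/103).
log₂(1.5691) = 0.64994; 1/4.38 − 1/103 = 0.2186.
t = 0.64994 / 0.2186 ≈ 2.9732 days.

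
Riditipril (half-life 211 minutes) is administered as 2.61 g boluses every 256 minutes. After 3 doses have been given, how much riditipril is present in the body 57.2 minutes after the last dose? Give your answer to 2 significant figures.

The 3 doses were given 569.2, 313.2, 57.2 minutes ago.
Total = 2.61·(1/2)^(569.2/211) + 2.61·(1/2)^(313.2/211) + 2.61·(1/2)^(57.2/211)
      = 0.40232 + 0.93283 + 2.1629 ≈ 3.498 g.

3.5 g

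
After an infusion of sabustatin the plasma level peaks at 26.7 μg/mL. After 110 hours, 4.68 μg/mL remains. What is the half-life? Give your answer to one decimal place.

A/A₀ = 4.68/26.7 ≈ 0.17528.
n = log₂(5.7051) ≈ 2.5123 half-lives elapsed in 110 hours.
t½ = 110/2.5123 ≈ 43.785 hours.

43.8 hours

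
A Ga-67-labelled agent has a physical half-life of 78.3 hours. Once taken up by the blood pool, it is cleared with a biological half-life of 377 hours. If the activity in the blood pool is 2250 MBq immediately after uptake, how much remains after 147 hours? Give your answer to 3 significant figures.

467 MBq

1/t_eff = 1/t_phys + 1/t_biol = 1/78.3 + 1/377 = 0.015424 per hour.
t_eff = 78.3 × 377 / (78.3 + 377) ≈ 64.834 hours.
Remaining = 2250 × (1/2)^(147/64.834) = 2250 × (1/2)^2.2673 ≈ 467.36 MBq.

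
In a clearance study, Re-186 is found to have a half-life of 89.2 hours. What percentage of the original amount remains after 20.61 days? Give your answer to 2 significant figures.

20.61 days = 494.64 hours.
n = 494.64/89.2 ≈ 5.5453 half-lives.
Fraction remaining = (1/2)^5.5453 ≈ 0.021414, i.e. 2.1414%.

2.1%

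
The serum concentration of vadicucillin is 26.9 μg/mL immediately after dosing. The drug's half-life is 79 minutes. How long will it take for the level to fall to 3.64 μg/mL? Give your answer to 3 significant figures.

228 minutes

Fraction remaining = 3.64/26.9 ≈ 0.13532.
n = log₂(26.9/3.64) = ln(7.3901)/ln 2 ≈ 2.8856 half-lives.
t = n × t½ = 2.8856 × 79 ≈ 227.96 minutes.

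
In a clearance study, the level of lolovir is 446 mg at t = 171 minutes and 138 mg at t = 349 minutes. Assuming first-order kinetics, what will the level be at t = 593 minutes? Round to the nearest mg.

Over Δt = 349 − 171 = 178 minutes, the level fell by a factor of 446/138 ≈ 3.2319.
n = log₂(3.2319) ≈ 1.6924 half-lives, so t½ = 178/1.6924 ≈ 105.18 minutes.
From t = 349 to t = 593: 138 × (1/2)^((593−349)/105.18) ≈ 27.639 mg.

28 mg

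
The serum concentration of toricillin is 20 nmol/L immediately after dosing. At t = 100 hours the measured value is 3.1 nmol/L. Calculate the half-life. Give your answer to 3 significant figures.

37.2 hours

A/A₀ = 3.1/20 ≈ 0.155.
n = log₂(6.4516) ≈ 2.6897 half-lives elapsed in 100 hours.
t½ = 100/2.6897 ≈ 37.179 hours.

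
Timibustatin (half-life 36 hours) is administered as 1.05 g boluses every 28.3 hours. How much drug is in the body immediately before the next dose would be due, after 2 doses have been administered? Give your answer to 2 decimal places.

The 2 doses were given 56.6, 28.3 hours ago.
Total = 1.05·(1/2)^(56.6/36) + 1.05·(1/2)^(28.3/36)
      = 0.3531 + 0.6089 ≈ 0.962 g.

0.96 g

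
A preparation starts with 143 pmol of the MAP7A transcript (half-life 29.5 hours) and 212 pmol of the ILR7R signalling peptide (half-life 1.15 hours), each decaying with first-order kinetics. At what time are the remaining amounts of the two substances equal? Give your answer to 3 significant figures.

0.680 hours

Set 143·(1/2)^(t/29.5) = 212·(1/2)^(t/1.15).
Taking log₂: log₂(143/212) = t·(1/29.5 − 1/1.15).
log₂(0.67453) = -0.56805; 1/29.5 − 1/1.15 = -0.83567.
t = -0.56805 / -0.83567 ≈ 0.67976 hours.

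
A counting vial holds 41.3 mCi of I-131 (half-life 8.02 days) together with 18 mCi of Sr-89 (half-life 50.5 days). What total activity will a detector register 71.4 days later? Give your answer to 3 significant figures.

6.84 mCi

I-131: 41.3 × (1/2)^(71.4/8.02) = 41.3 × (1/2)^8.9027 ≈ 0.086289 mCi.
Sr-89: 18 × (1/2)^(71.4/50.5) = 18 × (1/2)^1.4139 ≈ 6.7555 mCi.
Total = 0.086289 + 6.7555 ≈ 6.8418 mCi.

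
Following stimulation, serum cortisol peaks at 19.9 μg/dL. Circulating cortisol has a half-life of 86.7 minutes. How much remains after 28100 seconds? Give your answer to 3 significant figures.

Convert the elapsed time: 28100 seconds = 468.333 minutes.
Number of half-lives: n = 468.333/86.7 ≈ 5.4018.
Remaining = 19.9 × (1/2)^5.4018 = 19.9 × 0.023654 ≈ 0.47072 μg/dL.

0.471 μg/dL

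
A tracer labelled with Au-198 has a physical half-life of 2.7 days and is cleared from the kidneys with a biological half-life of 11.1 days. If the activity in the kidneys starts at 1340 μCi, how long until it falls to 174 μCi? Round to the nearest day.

6 days

1/t_eff = 1/t_phys + 1/t_biol = 1/2.7 + 1/11.1 = 0.46046 per day.
t_eff = 2.7 × 11.1 / (2.7 + 11.1) ≈ 2.1717 days.
n = log₂(1340/174) ≈ 2.9451; t = 2.9451 × 2.1717 ≈ 6.3959 days.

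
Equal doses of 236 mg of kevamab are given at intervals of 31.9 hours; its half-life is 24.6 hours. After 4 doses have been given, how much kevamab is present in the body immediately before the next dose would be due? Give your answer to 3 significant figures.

The 4 doses were given 127.6, 95.7, 63.8, 31.9 hours ago.
Total = 236·(1/2)^(127.6/24.6) + 236·(1/2)^(95.7/24.6) + 236·(1/2)^(63.8/24.6) + 236·(1/2)^(31.9/24.6)
      = 6.4785 + 15.916 + 39.101 + 96.062 ≈ 157.56 mg.

158 mg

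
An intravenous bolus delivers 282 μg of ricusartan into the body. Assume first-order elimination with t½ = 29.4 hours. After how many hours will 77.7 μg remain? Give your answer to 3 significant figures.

54.7 hours

Fraction remaining = 77.7/282 ≈ 0.27553.
n = log₂(282/77.7) = ln(3.6293)/ln 2 ≈ 1.8597 half-lives.
t = n × t½ = 1.8597 × 29.4 ≈ 54.675 hours.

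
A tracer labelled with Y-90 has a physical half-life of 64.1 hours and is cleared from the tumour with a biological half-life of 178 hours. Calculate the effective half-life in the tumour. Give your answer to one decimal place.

47.1 hours

1/t_eff = 1/t_phys + 1/t_biol = 1/64.1 + 1/178 = 0.021219 per hour.
t_eff = 64.1 × 178 / (64.1 + 178) ≈ 47.128 hours.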